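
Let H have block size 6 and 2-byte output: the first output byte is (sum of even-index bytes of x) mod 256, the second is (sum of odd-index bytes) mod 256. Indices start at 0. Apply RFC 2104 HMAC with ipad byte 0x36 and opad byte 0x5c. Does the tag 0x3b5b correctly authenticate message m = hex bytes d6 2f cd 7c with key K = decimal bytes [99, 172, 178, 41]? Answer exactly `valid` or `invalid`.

Key decimal bytes [99, 172, 178, 41] = 63 ac b2 29 is 4 bytes ≤ B = 6; zero-pad to 6 bytes: K' = 63 ac b2 29 00 00.
K' ⊕ ipad = 55 9a 84 1f 36 36; K' ⊕ opad = 3f f0 ee 75 5c 5c.
Inner hash: even-index sum = 690 mod 256 = 178; odd-index sum = 410 mod 256 = 154 → b2 9a.
Outer hash (recomputed tag): even-index sum = 571 mod 256 = 59; odd-index sum = 603 mod 256 = 91 → 3b 5b.
Recomputed tag = 3b5b; claimed = 3b5b → match.

valid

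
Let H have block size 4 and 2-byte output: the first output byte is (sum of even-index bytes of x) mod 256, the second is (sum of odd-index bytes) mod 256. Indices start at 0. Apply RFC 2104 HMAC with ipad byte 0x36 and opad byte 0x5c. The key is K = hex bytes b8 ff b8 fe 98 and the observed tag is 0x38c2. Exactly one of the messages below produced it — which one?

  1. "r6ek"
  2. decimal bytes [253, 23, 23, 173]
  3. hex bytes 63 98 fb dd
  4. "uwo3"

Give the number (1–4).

Key hex bytes b8 ff b8 fe 98 is 5 bytes > B = 4, so hash it first: H(key) = 08 fd, then zero-pad to 4 bytes: K' = 08 fd 00 00.
K' ⊕ ipad = 3e cb 36 36; K' ⊕ opad = 54 a1 5c 5c.
m1: inner = H(3e cb 36 36 72 36 65 6b) = 4b a2; tag = H(54 a1 5c 5c 4b a2) = fb9f
m2: inner = H(3e cb 36 36 fd 17 17 ad) = 88 c5; tag = H(54 a1 5c 5c 88 c5) = 38c2 ← matches
m3: inner = H(3e cb 36 36 63 98 fb dd) = d2 76; tag = H(54 a1 5c 5c d2 76) = 8273
m4: inner = H(3e cb 36 36 75 77 6f 33) = 58 ab; tag = H(54 a1 5c 5c 58 ab) = 08a8

2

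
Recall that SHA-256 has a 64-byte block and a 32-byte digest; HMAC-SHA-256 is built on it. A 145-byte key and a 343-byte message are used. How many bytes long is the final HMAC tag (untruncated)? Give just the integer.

The tag is one SHA-256 digest: 32 bytes.

32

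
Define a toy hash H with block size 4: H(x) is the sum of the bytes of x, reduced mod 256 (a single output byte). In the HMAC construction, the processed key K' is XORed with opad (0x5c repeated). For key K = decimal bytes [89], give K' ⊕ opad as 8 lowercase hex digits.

Key decimal bytes [89] = 59 is 1 byte ≤ B = 4; zero-pad to 4 bytes: K' = 59 00 00 00.
XOR each byte with 0x5c: 59⊕5c=05, 00⊕5c=5c, 00⊕5c=5c, 00⊕5c=5c.

055c5c5c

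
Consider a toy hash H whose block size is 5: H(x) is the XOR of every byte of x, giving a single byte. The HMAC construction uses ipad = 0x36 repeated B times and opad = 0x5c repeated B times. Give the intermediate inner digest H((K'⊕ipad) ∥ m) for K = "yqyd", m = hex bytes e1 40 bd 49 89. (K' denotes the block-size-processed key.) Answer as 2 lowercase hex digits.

ff

Key "yqyd" = 79 71 79 64 is 4 bytes ≤ B = 5; zero-pad to 5 bytes: K' = 79 71 79 64 00.
K' ⊕ ipad = 4f 47 4f 52 36.
Inner input = 4f 47 4f 52 36 ∥ e1 40 bd 49 89.
Inner hash: XOR 4f⊕47⊕4f⊕52⊕36⊕e1⊕40⊕bd⊕49⊕89 = ff.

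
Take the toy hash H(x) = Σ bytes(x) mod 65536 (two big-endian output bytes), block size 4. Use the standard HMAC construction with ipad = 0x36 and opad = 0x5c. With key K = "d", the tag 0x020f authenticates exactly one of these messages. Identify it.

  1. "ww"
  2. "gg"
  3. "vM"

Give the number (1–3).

Key "d" = 64 is 1 byte ≤ B = 4; zero-pad to 4 bytes: K' = 64 00 00 00.
K' ⊕ ipad = 52 36 36 36; K' ⊕ opad = 38 5c 5c 5c.
m1: inner = H(52 36 36 36 77 77) = 01 e2; tag = H(38 5c 5c 5c 01 e2) = 022f
m2: inner = H(52 36 36 36 67 67) = 01 c2; tag = H(38 5c 5c 5c 01 c2) = 020f ← matches
m3: inner = H(52 36 36 36 76 4d) = 01 b7; tag = H(38 5c 5c 5c 01 b7) = 0204

2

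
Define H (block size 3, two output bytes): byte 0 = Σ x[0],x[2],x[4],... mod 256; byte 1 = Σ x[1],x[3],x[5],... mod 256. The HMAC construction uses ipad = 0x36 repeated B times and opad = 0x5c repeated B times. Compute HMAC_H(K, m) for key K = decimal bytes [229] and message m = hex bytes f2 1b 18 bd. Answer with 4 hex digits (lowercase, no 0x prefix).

553d

Key decimal bytes [229] = e5 is 1 byte ≤ B = 3; zero-pad to 3 bytes: K' = e5 00 00.
K' ⊕ ipad = d3 36 36.  K' ⊕ opad = b9 5c 5c.
Inner input = (K'⊕ipad) ∥ m = d3 36 36 ∥ f2 1b 18 bd.
Inner hash: even-index sum = 481 mod 256 = 225; odd-index sum = 320 mod 256 = 64 → e1 40.
Outer input = (K'⊕opad) ∥ inner = b9 5c 5c ∥ e1 40.
Outer hash (tag): even-index sum = 341 mod 256 = 85; odd-index sum = 317 mod 256 = 61 → 55 3d.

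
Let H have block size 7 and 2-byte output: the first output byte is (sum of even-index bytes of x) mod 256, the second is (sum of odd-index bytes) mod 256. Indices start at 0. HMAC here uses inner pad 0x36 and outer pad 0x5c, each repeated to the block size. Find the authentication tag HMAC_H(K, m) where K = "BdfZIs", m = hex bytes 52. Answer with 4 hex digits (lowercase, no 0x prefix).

Key "BdfZIs" = 42 64 66 5a 49 73 is 6 bytes ≤ B = 7; zero-pad to 7 bytes: K' = 42 64 66 5a 49 73 00.
K' ⊕ ipad = 74 52 50 6c 7f 45 36.  K' ⊕ opad = 1e 38 3a 06 15 2f 5c.
Inner input = (K'⊕ipad) ∥ m = 74 52 50 6c 7f 45 36 ∥ 52.
Inner hash: even-index sum = 377 mod 256 = 121; odd-index sum = 341 mod 256 = 85 → 79 55.
Outer input = (K'⊕opad) ∥ inner = 1e 38 3a 06 15 2f 5c ∥ 79 55.
Outer hash (tag): even-index sum = 286 mod 256 = 30; odd-index sum = 230 mod 256 = 230 → 1e e6.

1ee6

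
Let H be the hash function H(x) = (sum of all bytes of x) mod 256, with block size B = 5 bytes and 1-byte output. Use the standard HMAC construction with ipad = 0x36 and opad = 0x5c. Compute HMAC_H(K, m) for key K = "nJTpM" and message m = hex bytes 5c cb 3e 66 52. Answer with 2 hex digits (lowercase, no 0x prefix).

a1

Key "nJTpM" = 6e 4a 54 70 4d is exactly B = 5 bytes: K' = 6e 4a 54 70 4d.
K' ⊕ ipad = 58 7c 62 46 7b.  K' ⊕ opad = 32 16 08 2c 11.
Inner input = (K'⊕ipad) ∥ m = 58 7c 62 46 7b ∥ 5c cb 3e 66 52.
Inner hash: sum = 88+124+98+70+123+92+203+62+102+82 = 1044; mod 256 = 20 → 14.
Outer input = (K'⊕opad) ∥ inner = 32 16 08 2c 11 ∥ 14.
Outer hash (tag): sum = 50+22+8+44+17+20 = 161 → a1.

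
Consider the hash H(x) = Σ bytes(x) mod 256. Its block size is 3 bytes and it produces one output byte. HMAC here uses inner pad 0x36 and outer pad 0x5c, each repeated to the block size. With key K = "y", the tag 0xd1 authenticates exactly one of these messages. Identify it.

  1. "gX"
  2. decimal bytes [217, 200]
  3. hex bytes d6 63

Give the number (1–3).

3

Key "y" = 79 is 1 byte ≤ B = 3; zero-pad to 3 bytes: K' = 79 00 00.
K' ⊕ ipad = 4f 36 36; K' ⊕ opad = 25 5c 5c.
m1: inner = H(4f 36 36 67 58) = 7a; tag = H(25 5c 5c 7a) = 57
m2: inner = H(4f 36 36 d9 c8) = 5c; tag = H(25 5c 5c 5c) = 39
m3: inner = H(4f 36 36 d6 63) = f4; tag = H(25 5c 5c f4) = d1 ← matches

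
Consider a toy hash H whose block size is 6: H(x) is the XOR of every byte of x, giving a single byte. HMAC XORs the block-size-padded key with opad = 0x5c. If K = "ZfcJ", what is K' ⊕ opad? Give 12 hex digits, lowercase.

063a3f165c5c

Key "ZfcJ" = 5a 66 63 4a is 4 bytes ≤ B = 6; zero-pad to 6 bytes: K' = 5a 66 63 4a 00 00.
XOR each byte with 0x5c: 5a⊕5c=06, 66⊕5c=3a, 63⊕5c=3f, 4a⊕5c=16, 00⊕5c=5c, 00⊕5c=5c.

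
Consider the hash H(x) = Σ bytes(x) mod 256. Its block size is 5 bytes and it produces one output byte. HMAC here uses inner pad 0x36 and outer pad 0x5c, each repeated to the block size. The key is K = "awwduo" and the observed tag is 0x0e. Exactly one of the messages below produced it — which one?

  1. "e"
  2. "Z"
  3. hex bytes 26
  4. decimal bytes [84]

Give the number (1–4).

Key "awwduo" = 61 77 77 64 75 6f is 6 bytes > B = 5, so hash it first: H(key) = 97, then zero-pad to 5 bytes: K' = 97 00 00 00 00.
K' ⊕ ipad = a1 36 36 36 36; K' ⊕ opad = cb 5c 5c 5c 5c.
m1: inner = H(a1 36 36 36 36 65) = de; tag = H(cb 5c 5c 5c 5c de) = 19
m2: inner = H(a1 36 36 36 36 5a) = d3; tag = H(cb 5c 5c 5c 5c d3) = 0e ← matches
m3: inner = H(a1 36 36 36 36 26) = 9f; tag = H(cb 5c 5c 5c 5c 9f) = da
m4: inner = H(a1 36 36 36 36 54) = cd; tag = H(cb 5c 5c 5c 5c cd) = 08

2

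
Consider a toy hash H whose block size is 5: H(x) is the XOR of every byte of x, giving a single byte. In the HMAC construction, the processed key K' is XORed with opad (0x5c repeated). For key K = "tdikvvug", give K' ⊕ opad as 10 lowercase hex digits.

5c5c5c5c5c

Key "tdikvvug" = 74 64 69 6b 76 76 75 67 is 8 bytes > B = 5, so hash it first: H(key) = 00, then zero-pad to 5 bytes: K' = 00 00 00 00 00.
XOR each byte with 0x5c: 00⊕5c=5c, 00⊕5c=5c, 00⊕5c=5c, 00⊕5c=5c, 00⊕5c=5c.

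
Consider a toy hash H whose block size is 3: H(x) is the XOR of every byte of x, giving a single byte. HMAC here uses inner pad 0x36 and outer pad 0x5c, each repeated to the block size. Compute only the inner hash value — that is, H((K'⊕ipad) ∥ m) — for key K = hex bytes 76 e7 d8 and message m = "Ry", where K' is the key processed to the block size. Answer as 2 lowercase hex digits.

54

Key hex bytes 76 e7 d8 is exactly B = 3 bytes: K' = 76 e7 d8.
K' ⊕ ipad = 40 d1 ee.
Inner input = 40 d1 ee ∥ 52 79.
Inner hash: XOR 40⊕d1⊕ee⊕52⊕79 = 54.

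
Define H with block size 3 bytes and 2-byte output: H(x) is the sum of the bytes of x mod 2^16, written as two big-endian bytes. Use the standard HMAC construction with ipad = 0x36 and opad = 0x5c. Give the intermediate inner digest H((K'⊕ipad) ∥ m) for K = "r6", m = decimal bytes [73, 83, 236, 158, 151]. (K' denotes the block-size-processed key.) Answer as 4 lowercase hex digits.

0337

Key "r6" = 72 36 is 2 bytes ≤ B = 3; zero-pad to 3 bytes: K' = 72 36 00.
K' ⊕ ipad = 44 00 36.
Inner input = 44 00 36 ∥ 49 53 ec 9e 97.
Inner hash: sum = 68+0+54+73+83+236+158+151 = 823 → 03 37.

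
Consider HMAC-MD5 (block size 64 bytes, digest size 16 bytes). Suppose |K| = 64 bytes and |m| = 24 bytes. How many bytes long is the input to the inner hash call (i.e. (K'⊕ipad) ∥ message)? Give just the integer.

88

Key is 64 ≤ 64 bytes, zero-padded: |K'| = 64.
Inner input = (K'⊕ipad) ∥ m → 64 + 24 = 88 bytes.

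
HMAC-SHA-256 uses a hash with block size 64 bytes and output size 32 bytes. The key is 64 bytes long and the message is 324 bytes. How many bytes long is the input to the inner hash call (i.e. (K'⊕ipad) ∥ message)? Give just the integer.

Key is 64 ≤ 64 bytes, zero-padded: |K'| = 64.
Inner input = (K'⊕ipad) ∥ m → 64 + 324 = 388 bytes.

388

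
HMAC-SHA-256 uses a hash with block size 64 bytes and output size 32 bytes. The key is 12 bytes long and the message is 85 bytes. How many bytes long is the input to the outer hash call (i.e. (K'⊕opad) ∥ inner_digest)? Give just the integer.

96

Key is 12 ≤ 64 bytes, zero-padded: |K'| = 64.
Outer input = (K'⊕opad) ∥ H(inner) → 64 + 32 = 96 bytes.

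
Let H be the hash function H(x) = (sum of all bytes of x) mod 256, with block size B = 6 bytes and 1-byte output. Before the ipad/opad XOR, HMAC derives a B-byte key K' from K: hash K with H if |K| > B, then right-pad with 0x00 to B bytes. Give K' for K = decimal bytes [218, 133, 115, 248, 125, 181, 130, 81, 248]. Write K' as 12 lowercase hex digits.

c70000000000

|K| = 9 > B = 6, so first hash the key.
H(K): sum = 218+133+115+248+125+181+130+81+248 = 1479; mod 256 = 199 → c7.
Zero-pad H(K) = c7 to 6 bytes: K' = c7 00 00 00 00 00.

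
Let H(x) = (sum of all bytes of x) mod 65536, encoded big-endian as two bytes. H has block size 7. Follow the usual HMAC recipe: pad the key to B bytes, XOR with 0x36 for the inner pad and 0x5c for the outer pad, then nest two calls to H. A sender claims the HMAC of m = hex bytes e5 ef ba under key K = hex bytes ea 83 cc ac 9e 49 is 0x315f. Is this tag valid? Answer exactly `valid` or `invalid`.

invalid

Key hex bytes ea 83 cc ac 9e 49 is 6 bytes ≤ B = 7; zero-pad to 7 bytes: K' = ea 83 cc ac 9e 49 00.
K' ⊕ ipad = dc b5 fa 9a a8 7f 36; K' ⊕ opad = b6 df 90 f0 c2 15 5c.
Inner hash: sum = 220+181+250+154+168+127+54+229+239+186 = 1808 → 07 10.
Outer hash (recomputed tag): sum = 182+223+144+240+194+21+92+7+16 = 1119 → 04 5f.
Recomputed tag = 045f; claimed = 315f → mismatch.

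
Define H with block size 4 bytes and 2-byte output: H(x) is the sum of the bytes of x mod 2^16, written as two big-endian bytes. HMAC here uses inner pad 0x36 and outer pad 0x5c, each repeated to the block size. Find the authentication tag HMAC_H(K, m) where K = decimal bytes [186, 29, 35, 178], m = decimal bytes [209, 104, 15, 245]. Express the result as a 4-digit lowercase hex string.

0324

Key decimal bytes [186, 29, 35, 178] = ba 1d 23 b2 is exactly B = 4 bytes: K' = ba 1d 23 b2.
K' ⊕ ipad = 8c 2b 15 84.  K' ⊕ opad = e6 41 7f ee.
Inner input = (K'⊕ipad) ∥ m = 8c 2b 15 84 ∥ d1 68 0f f5.
Inner hash: sum = 140+43+21+132+209+104+15+245 = 909 → 03 8d.
Outer input = (K'⊕opad) ∥ inner = e6 41 7f ee ∥ 03 8d.
Outer hash (tag): sum = 230+65+127+238+3+141 = 804 → 03 24.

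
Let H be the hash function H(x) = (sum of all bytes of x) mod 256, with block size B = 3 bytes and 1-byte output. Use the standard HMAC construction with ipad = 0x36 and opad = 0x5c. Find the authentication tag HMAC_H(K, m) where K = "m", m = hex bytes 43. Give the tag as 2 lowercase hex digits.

Key "m" = 6d is 1 byte ≤ B = 3; zero-pad to 3 bytes: K' = 6d 00 00.
K' ⊕ ipad = 5b 36 36.  K' ⊕ opad = 31 5c 5c.
Inner input = (K'⊕ipad) ∥ m = 5b 36 36 ∥ 43.
Inner hash: sum = 91+54+54+67 = 266; mod 256 = 10 → 0a.
Outer input = (K'⊕opad) ∥ inner = 31 5c 5c ∥ 0a.
Outer hash (tag): sum = 49+92+92+10 = 243 → f3.

f3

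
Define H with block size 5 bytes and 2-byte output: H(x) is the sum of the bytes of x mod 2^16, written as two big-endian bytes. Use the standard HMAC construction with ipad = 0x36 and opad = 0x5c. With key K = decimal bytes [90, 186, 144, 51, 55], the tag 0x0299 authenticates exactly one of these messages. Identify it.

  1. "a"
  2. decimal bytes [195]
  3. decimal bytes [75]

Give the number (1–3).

Key decimal bytes [90, 186, 144, 51, 55] = 5a ba 90 33 37 is exactly B = 5 bytes: K' = 5a ba 90 33 37.
K' ⊕ ipad = 6c 8c a6 05 01; K' ⊕ opad = 06 e6 cc 6f 6b.
m1: inner = H(6c 8c a6 05 01 61) = 02 05; tag = H(06 e6 cc 6f 6b 02 05) = 0299 ← matches
m2: inner = H(6c 8c a6 05 01 c3) = 02 67; tag = H(06 e6 cc 6f 6b 02 67) = 02fb
m3: inner = H(6c 8c a6 05 01 4b) = 01 ef; tag = H(06 e6 cc 6f 6b 01 ef) = 0382

1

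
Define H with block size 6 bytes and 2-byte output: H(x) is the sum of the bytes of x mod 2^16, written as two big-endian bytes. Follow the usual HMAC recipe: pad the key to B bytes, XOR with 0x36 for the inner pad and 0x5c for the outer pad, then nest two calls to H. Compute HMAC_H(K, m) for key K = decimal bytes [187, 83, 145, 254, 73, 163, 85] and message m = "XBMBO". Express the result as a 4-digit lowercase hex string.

02c1

Key decimal bytes [187, 83, 145, 254, 73, 163, 85] = bb 53 91 fe 49 a3 55 is 7 bytes > B = 6, so hash it first: H(key) = 03 de, then zero-pad to 6 bytes: K' = 03 de 00 00 00 00.
K' ⊕ ipad = 35 e8 36 36 36 36.  K' ⊕ opad = 5f 82 5c 5c 5c 5c.
Inner input = (K'⊕ipad) ∥ m = 35 e8 36 36 36 36 ∥ 58 42 4d 42 4f.
Inner hash: sum = 53+232+54+54+54+54+88+66+77+66+79 = 877 → 03 6d.
Outer input = (K'⊕opad) ∥ inner = 5f 82 5c 5c 5c 5c ∥ 03 6d.
Outer hash (tag): sum = 95+130+92+92+92+92+3+109 = 705 → 02 c1.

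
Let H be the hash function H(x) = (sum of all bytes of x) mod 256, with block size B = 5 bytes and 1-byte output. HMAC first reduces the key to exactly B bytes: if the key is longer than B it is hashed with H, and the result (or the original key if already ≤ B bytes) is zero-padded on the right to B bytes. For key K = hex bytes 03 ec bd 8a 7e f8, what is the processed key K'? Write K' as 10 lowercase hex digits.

|K| = 6 > B = 5, so first hash the key.
H(K): sum = 3+236+189+138+126+248 = 940; mod 256 = 172 → ac.
Zero-pad H(K) = ac to 5 bytes: K' = ac 00 00 00 00.

ac00000000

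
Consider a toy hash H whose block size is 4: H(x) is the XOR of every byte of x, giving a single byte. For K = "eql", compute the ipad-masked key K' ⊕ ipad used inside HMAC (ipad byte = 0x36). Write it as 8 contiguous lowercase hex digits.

53475a36

Key "eql" = 65 71 6c is 3 bytes ≤ B = 4; zero-pad to 4 bytes: K' = 65 71 6c 00.
XOR each byte with 0x36: 65⊕36=53, 71⊕36=47, 6c⊕36=5a, 00⊕36=36.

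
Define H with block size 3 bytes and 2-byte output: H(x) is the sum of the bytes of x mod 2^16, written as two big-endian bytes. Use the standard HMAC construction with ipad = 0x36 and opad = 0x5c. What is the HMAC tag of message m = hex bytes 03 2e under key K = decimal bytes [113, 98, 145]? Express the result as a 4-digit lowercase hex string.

01ac

Key decimal bytes [113, 98, 145] = 71 62 91 is exactly B = 3 bytes: K' = 71 62 91.
K' ⊕ ipad = 47 54 a7.  K' ⊕ opad = 2d 3e cd.
Inner input = (K'⊕ipad) ∥ m = 47 54 a7 ∥ 03 2e.
Inner hash: sum = 71+84+167+3+46 = 371 → 01 73.
Outer input = (K'⊕opad) ∥ inner = 2d 3e cd ∥ 01 73.
Outer hash (tag): sum = 45+62+205+1+115 = 428 → 01 ac.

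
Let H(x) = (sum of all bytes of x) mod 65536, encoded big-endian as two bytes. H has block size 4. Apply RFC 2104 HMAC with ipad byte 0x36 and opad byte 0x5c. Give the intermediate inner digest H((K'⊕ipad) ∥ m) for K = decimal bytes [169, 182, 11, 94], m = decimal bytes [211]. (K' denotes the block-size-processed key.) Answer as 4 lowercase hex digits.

0297

Key decimal bytes [169, 182, 11, 94] = a9 b6 0b 5e is exactly B = 4 bytes: K' = a9 b6 0b 5e.
K' ⊕ ipad = 9f 80 3d 68.
Inner input = 9f 80 3d 68 ∥ d3.
Inner hash: sum = 159+128+61+104+211 = 663 → 02 97.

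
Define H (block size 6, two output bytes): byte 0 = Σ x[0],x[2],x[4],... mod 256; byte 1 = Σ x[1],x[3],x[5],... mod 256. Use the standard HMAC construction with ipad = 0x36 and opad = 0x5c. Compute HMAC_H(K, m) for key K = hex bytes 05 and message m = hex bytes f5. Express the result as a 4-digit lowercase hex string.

Key hex bytes 05 is 1 byte ≤ B = 6; zero-pad to 6 bytes: K' = 05 00 00 00 00 00.
K' ⊕ ipad = 33 36 36 36 36 36.  K' ⊕ opad = 59 5c 5c 5c 5c 5c.
Inner input = (K'⊕ipad) ∥ m = 33 36 36 36 36 36 ∥ f5.
Inner hash: even-index sum = 404 mod 256 = 148; odd-index sum = 162 mod 256 = 162 → 94 a2.
Outer input = (K'⊕opad) ∥ inner = 59 5c 5c 5c 5c 5c ∥ 94 a2.
Outer hash (tag): even-index sum = 421 mod 256 = 165; odd-index sum = 438 mod 256 = 182 → a5 b6.

a5b6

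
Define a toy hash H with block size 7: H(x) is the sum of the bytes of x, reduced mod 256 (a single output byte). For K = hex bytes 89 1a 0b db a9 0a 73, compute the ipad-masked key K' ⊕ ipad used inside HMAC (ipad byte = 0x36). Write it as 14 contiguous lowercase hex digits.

Key hex bytes 89 1a 0b db a9 0a 73 is exactly B = 7 bytes: K' = 89 1a 0b db a9 0a 73.
XOR each byte with 0x36: 89⊕36=bf, 1a⊕36=2c, 0b⊕36=3d, db⊕36=ed, a9⊕36=9f, 0a⊕36=3c, 73⊕36=45.

bf2c3ded9f3c45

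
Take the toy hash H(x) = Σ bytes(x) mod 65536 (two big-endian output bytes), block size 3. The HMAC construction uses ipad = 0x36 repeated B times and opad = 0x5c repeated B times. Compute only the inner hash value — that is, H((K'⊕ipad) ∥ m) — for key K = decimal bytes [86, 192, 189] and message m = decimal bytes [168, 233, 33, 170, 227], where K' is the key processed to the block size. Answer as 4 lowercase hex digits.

0520

Key decimal bytes [86, 192, 189] = 56 c0 bd is exactly B = 3 bytes: K' = 56 c0 bd.
K' ⊕ ipad = 60 f6 8b.
Inner input = 60 f6 8b ∥ a8 e9 21 aa e3.
Inner hash: sum = 96+246+139+168+233+33+170+227 = 1312 → 05 20.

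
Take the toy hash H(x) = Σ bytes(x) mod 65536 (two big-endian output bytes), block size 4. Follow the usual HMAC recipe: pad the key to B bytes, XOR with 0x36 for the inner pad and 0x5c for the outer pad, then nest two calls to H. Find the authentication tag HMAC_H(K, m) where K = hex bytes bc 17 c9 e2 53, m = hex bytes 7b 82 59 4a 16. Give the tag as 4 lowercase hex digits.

Key hex bytes bc 17 c9 e2 53 is 5 bytes > B = 4, so hash it first: H(key) = 02 d1, then zero-pad to 4 bytes: K' = 02 d1 00 00.
K' ⊕ ipad = 34 e7 36 36.  K' ⊕ opad = 5e 8d 5c 5c.
Inner input = (K'⊕ipad) ∥ m = 34 e7 36 36 ∥ 7b 82 59 4a 16.
Inner hash: sum = 52+231+54+54+123+130+89+74+22 = 829 → 03 3d.
Outer input = (K'⊕opad) ∥ inner = 5e 8d 5c 5c ∥ 03 3d.
Outer hash (tag): sum = 94+141+92+92+3+61 = 483 → 01 e3.

01e3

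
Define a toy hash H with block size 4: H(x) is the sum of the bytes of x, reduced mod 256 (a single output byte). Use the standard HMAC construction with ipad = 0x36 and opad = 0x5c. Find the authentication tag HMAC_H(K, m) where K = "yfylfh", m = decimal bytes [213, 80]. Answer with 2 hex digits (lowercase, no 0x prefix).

4d

Key "yfylfh" = 79 66 79 6c 66 68 is 6 bytes > B = 4, so hash it first: H(key) = 92, then zero-pad to 4 bytes: K' = 92 00 00 00.
K' ⊕ ipad = a4 36 36 36.  K' ⊕ opad = ce 5c 5c 5c.
Inner input = (K'⊕ipad) ∥ m = a4 36 36 36 ∥ d5 50.
Inner hash: sum = 164+54+54+54+213+80 = 619; mod 256 = 107 → 6b.
Outer input = (K'⊕opad) ∥ inner = ce 5c 5c 5c ∥ 6b.
Outer hash (tag): sum = 206+92+92+92+107 = 589; mod 256 = 77 → 4d.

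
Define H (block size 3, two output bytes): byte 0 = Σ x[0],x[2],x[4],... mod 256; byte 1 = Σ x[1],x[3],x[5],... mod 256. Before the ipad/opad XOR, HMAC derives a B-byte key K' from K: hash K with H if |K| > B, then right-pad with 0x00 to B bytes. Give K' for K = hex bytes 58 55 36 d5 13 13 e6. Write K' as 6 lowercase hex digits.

873d00

|K| = 7 > B = 3, so first hash the key.
H(K): even-index sum = 391 mod 256 = 135; odd-index sum = 317 mod 256 = 61 → 87 3d.
Zero-pad H(K) = 87 3d to 3 bytes: K' = 87 3d 00.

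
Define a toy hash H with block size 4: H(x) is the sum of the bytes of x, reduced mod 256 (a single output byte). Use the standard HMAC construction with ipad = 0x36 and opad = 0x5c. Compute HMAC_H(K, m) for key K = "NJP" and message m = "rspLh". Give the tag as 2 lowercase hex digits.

Key "NJP" = 4e 4a 50 is 3 bytes ≤ B = 4; zero-pad to 4 bytes: K' = 4e 4a 50 00.
K' ⊕ ipad = 78 7c 66 36.  K' ⊕ opad = 12 16 0c 5c.
Inner input = (K'⊕ipad) ∥ m = 78 7c 66 36 ∥ 72 73 70 4c 68.
Inner hash: sum = 120+124+102+54+114+115+112+76+104 = 921; mod 256 = 153 → 99.
Outer input = (K'⊕opad) ∥ inner = 12 16 0c 5c ∥ 99.
Outer hash (tag): sum = 18+22+12+92+153 = 297; mod 256 = 41 → 29.

29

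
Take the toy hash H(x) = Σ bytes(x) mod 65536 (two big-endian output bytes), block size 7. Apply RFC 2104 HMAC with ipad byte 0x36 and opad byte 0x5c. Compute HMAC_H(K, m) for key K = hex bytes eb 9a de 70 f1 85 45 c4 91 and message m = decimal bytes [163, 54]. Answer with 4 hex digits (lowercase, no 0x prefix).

Key hex bytes eb 9a de 70 f1 85 45 c4 91 is 9 bytes > B = 7, so hash it first: H(key) = 05 e3, then zero-pad to 7 bytes: K' = 05 e3 00 00 00 00 00.
K' ⊕ ipad = 33 d5 36 36 36 36 36.  K' ⊕ opad = 59 bf 5c 5c 5c 5c 5c.
Inner input = (K'⊕ipad) ∥ m = 33 d5 36 36 36 36 36 ∥ a3 36.
Inner hash: sum = 51+213+54+54+54+54+54+163+54 = 751 → 02 ef.
Outer input = (K'⊕opad) ∥ inner = 59 bf 5c 5c 5c 5c 5c ∥ 02 ef.
Outer hash (tag): sum = 89+191+92+92+92+92+92+2+239 = 981 → 03 d5.

03d5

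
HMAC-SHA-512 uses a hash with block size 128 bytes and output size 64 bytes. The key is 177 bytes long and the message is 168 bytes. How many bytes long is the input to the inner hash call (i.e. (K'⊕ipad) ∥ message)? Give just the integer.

Key is 177 > 128 bytes, so it is hashed to 64 bytes then zero-padded to 128: |K'| = 128.
Inner input = (K'⊕ipad) ∥ m → 128 + 168 = 296 bytes.

296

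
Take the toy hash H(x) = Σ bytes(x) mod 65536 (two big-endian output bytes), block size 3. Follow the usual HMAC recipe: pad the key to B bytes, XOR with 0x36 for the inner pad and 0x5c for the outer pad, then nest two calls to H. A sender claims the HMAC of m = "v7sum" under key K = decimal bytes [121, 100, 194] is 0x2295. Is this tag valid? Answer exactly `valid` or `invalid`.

invalid

Key decimal bytes [121, 100, 194] = 79 64 c2 is exactly B = 3 bytes: K' = 79 64 c2.
K' ⊕ ipad = 4f 52 f4; K' ⊕ opad = 25 38 9e.
Inner hash: sum = 79+82+244+118+55+115+117+109 = 919 → 03 97.
Outer hash (recomputed tag): sum = 37+56+158+3+151 = 405 → 01 95.
Recomputed tag = 0195; claimed = 2295 → mismatch.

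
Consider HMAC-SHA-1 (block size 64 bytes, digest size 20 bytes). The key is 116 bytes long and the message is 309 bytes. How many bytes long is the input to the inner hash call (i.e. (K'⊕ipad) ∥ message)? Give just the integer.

Key is 116 > 64 bytes, so it is hashed to 20 bytes then zero-padded to 64: |K'| = 64.
Inner input = (K'⊕ipad) ∥ m → 64 + 309 = 373 bytes.

373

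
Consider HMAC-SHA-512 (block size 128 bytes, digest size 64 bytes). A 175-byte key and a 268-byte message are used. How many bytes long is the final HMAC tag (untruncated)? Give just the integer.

The tag is one SHA-512 digest: 64 bytes.

64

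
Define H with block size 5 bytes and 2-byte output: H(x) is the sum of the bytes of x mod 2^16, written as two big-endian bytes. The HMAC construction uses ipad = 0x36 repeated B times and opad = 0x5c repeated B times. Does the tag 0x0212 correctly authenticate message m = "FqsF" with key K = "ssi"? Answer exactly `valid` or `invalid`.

Key "ssi" = 73 73 69 is 3 bytes ≤ B = 5; zero-pad to 5 bytes: K' = 73 73 69 00 00.
K' ⊕ ipad = 45 45 5f 36 36; K' ⊕ opad = 2f 2f 35 5c 5c.
Inner hash: sum = 69+69+95+54+54+70+113+115+70 = 709 → 02 c5.
Outer hash (recomputed tag): sum = 47+47+53+92+92+2+197 = 530 → 02 12.
Recomputed tag = 0212; claimed = 0212 → match.

valid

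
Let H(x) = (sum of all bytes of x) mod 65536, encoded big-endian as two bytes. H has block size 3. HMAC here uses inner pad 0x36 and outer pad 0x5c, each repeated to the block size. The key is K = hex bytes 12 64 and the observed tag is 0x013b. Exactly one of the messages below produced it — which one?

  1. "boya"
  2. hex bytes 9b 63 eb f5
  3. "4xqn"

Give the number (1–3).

1

Key hex bytes 12 64 is 2 bytes ≤ B = 3; zero-pad to 3 bytes: K' = 12 64 00.
K' ⊕ ipad = 24 52 36; K' ⊕ opad = 4e 38 5c.
m1: inner = H(24 52 36 62 6f 79 61) = 02 57; tag = H(4e 38 5c 02 57) = 013b ← matches
m2: inner = H(24 52 36 9b 63 eb f5) = 03 8a; tag = H(4e 38 5c 03 8a) = 016f
m3: inner = H(24 52 36 34 78 71 6e) = 02 37; tag = H(4e 38 5c 02 37) = 011b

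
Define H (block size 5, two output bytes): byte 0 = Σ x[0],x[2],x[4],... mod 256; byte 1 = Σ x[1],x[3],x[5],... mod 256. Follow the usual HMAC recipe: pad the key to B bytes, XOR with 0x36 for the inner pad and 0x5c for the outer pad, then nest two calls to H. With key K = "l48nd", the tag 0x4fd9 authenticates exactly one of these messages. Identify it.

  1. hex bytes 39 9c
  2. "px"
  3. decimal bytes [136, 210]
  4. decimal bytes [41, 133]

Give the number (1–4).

Key "l48nd" = 6c 34 38 6e 64 is exactly B = 5 bytes: K' = 6c 34 38 6e 64.
K' ⊕ ipad = 5a 02 0e 58 52; K' ⊕ opad = 30 68 64 32 38.
m1: inner = H(5a 02 0e 58 52 39 9c) = 56 93; tag = H(30 68 64 32 38 56 93) = 5ff0
m2: inner = H(5a 02 0e 58 52 70 78) = 32 ca; tag = H(30 68 64 32 38 32 ca) = 96cc
m3: inner = H(5a 02 0e 58 52 88 d2) = 8c e2; tag = H(30 68 64 32 38 8c e2) = ae26
m4: inner = H(5a 02 0e 58 52 29 85) = 3f 83; tag = H(30 68 64 32 38 3f 83) = 4fd9 ← matches

4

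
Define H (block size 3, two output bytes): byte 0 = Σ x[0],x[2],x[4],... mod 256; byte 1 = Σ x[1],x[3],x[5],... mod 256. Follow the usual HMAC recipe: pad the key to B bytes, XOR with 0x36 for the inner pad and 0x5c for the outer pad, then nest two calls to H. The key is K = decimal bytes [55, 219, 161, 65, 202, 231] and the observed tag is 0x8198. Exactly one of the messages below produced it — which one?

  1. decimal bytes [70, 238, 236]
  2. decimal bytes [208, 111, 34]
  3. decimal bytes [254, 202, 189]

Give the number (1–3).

2

Key decimal bytes [55, 219, 161, 65, 202, 231] = 37 db a1 41 ca e7 is 6 bytes > B = 3, so hash it first: H(key) = a2 03, then zero-pad to 3 bytes: K' = a2 03 00.
K' ⊕ ipad = 94 35 36; K' ⊕ opad = fe 5f 5c.
m1: inner = H(94 35 36 46 ee ec) = b8 67; tag = H(fe 5f 5c b8 67) = c117
m2: inner = H(94 35 36 d0 6f 22) = 39 27; tag = H(fe 5f 5c 39 27) = 8198 ← matches
m3: inner = H(94 35 36 fe ca bd) = 94 f0; tag = H(fe 5f 5c 94 f0) = 4af3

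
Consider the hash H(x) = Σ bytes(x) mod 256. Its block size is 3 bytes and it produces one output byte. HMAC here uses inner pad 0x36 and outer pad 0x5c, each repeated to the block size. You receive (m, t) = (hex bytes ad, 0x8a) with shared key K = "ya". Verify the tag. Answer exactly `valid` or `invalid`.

invalid

Key "ya" = 79 61 is 2 bytes ≤ B = 3; zero-pad to 3 bytes: K' = 79 61 00.
K' ⊕ ipad = 4f 57 36; K' ⊕ opad = 25 3d 5c.
Inner hash: sum = 79+87+54+173 = 393; mod 256 = 137 → 89.
Outer hash (recomputed tag): sum = 37+61+92+137 = 327; mod 256 = 71 → 47.
Recomputed tag = 47; claimed = 8a → mismatch.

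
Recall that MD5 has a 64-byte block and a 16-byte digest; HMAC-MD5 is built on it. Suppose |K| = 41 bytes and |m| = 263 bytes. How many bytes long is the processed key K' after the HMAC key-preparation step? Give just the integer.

Key is 41 ≤ 64 bytes, zero-padded: |K'| = 64.

64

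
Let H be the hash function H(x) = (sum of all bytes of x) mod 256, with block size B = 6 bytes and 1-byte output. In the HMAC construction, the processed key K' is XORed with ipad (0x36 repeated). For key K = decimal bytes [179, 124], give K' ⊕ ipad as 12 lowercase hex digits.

854a36363636

Key decimal bytes [179, 124] = b3 7c is 2 bytes ≤ B = 6; zero-pad to 6 bytes: K' = b3 7c 00 00 00 00.
XOR each byte with 0x36: b3⊕36=85, 7c⊕36=4a, 00⊕36=36, 00⊕36=36, 00⊕36=36, 00⊕36=36.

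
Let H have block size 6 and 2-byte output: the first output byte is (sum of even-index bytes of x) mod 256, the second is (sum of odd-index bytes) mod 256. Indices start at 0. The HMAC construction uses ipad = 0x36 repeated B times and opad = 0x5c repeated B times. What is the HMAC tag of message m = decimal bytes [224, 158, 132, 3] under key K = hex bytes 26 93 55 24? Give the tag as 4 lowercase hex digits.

Key hex bytes 26 93 55 24 is 4 bytes ≤ B = 6; zero-pad to 6 bytes: K' = 26 93 55 24 00 00.
K' ⊕ ipad = 10 a5 63 12 36 36.  K' ⊕ opad = 7a cf 09 78 5c 5c.
Inner input = (K'⊕ipad) ∥ m = 10 a5 63 12 36 36 ∥ e0 9e 84 03.
Inner hash: even-index sum = 525 mod 256 = 13; odd-index sum = 398 mod 256 = 142 → 0d 8e.
Outer input = (K'⊕opad) ∥ inner = 7a cf 09 78 5c 5c ∥ 0d 8e.
Outer hash (tag): even-index sum = 236 mod 256 = 236; odd-index sum = 561 mod 256 = 49 → ec 31.

ec31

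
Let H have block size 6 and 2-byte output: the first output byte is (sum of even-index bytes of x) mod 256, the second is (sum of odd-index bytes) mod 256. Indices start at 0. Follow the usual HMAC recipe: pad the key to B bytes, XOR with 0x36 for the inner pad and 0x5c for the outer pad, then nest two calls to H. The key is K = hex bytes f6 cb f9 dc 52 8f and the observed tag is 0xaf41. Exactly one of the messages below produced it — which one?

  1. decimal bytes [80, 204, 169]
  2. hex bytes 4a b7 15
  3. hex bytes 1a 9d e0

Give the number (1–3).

Key hex bytes f6 cb f9 dc 52 8f is exactly B = 6 bytes: K' = f6 cb f9 dc 52 8f.
K' ⊕ ipad = c0 fd cf ea 64 b9; K' ⊕ opad = aa 97 a5 80 0e d3.
m1: inner = H(c0 fd cf ea 64 b9 50 cc a9) = ec 6c; tag = H(aa 97 a5 80 0e d3 ec 6c) = 4956
m2: inner = H(c0 fd cf ea 64 b9 4a b7 15) = 52 57; tag = H(aa 97 a5 80 0e d3 52 57) = af41 ← matches
m3: inner = H(c0 fd cf ea 64 b9 1a 9d e0) = ed 3d; tag = H(aa 97 a5 80 0e d3 ed 3d) = 4a27

2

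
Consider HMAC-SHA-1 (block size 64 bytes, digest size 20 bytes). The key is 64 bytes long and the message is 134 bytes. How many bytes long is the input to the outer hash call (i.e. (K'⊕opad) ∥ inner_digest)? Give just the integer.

84

Key is 64 ≤ 64 bytes, zero-padded: |K'| = 64.
Outer input = (K'⊕opad) ∥ H(inner) → 64 + 20 = 84 bytes.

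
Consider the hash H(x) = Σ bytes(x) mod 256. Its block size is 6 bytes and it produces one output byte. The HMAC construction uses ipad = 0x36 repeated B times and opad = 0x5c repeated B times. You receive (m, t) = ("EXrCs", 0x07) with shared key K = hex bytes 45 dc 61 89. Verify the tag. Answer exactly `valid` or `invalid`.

valid

Key hex bytes 45 dc 61 89 is 4 bytes ≤ B = 6; zero-pad to 6 bytes: K' = 45 dc 61 89 00 00.
K' ⊕ ipad = 73 ea 57 bf 36 36; K' ⊕ opad = 19 80 3d d5 5c 5c.
Inner hash: sum = 115+234+87+191+54+54+69+88+114+67+115 = 1188; mod 256 = 164 → a4.
Outer hash (recomputed tag): sum = 25+128+61+213+92+92+164 = 775; mod 256 = 7 → 07.
Recomputed tag = 07; claimed = 07 → match.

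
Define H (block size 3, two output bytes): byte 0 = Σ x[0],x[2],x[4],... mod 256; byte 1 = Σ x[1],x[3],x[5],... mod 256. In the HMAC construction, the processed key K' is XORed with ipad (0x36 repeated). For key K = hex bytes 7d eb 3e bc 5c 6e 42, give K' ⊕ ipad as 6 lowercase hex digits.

Key hex bytes 7d eb 3e bc 5c 6e 42 is 7 bytes > B = 3, so hash it first: H(key) = 59 15, then zero-pad to 3 bytes: K' = 59 15 00.
XOR each byte with 0x36: 59⊕36=6f, 15⊕36=23, 00⊕36=36.

6f2336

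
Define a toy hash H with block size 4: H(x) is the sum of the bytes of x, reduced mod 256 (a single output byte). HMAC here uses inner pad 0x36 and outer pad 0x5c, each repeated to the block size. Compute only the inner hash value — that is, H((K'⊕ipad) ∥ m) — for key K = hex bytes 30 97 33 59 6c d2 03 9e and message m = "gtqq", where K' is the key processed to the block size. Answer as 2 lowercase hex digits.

63

Key hex bytes 30 97 33 59 6c d2 03 9e is 8 bytes > B = 4, so hash it first: H(key) = 32, then zero-pad to 4 bytes: K' = 32 00 00 00.
K' ⊕ ipad = 04 36 36 36.
Inner input = 04 36 36 36 ∥ 67 74 71 71.
Inner hash: sum = 4+54+54+54+103+116+113+113 = 611; mod 256 = 99 → 63.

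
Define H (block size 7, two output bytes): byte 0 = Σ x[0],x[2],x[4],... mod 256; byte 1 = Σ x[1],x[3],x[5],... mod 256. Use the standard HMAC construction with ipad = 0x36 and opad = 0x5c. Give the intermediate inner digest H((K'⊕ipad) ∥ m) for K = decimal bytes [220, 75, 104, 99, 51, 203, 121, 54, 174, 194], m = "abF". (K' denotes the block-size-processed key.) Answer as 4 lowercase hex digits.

Key decimal bytes [220, 75, 104, 99, 51, 203, 121, 54, 174, 194] = dc 4b 68 63 33 cb 79 36 ae c2 is 10 bytes > B = 7, so hash it first: H(key) = 9e 71, then zero-pad to 7 bytes: K' = 9e 71 00 00 00 00 00.
K' ⊕ ipad = a8 47 36 36 36 36 36.
Inner input = a8 47 36 36 36 36 36 ∥ 61 62 46.
Inner hash: even-index sum = 428 mod 256 = 172; odd-index sum = 346 mod 256 = 90 → ac 5a.

ac5a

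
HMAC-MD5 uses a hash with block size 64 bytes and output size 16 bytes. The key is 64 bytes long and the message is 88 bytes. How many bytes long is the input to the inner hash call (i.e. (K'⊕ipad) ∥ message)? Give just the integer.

152

Key is 64 ≤ 64 bytes, zero-padded: |K'| = 64.
Inner input = (K'⊕ipad) ∥ m → 64 + 88 = 152 bytes.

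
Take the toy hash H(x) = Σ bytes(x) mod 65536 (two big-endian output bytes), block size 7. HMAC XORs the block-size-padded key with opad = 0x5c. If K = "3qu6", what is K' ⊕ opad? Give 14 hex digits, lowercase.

Key "3qu6" = 33 71 75 36 is 4 bytes ≤ B = 7; zero-pad to 7 bytes: K' = 33 71 75 36 00 00 00.
XOR each byte with 0x5c: 33⊕5c=6f, 71⊕5c=2d, 75⊕5c=29, 36⊕5c=6a, 00⊕5c=5c, 00⊕5c=5c, 00⊕5c=5c.

6f2d296a5c5c5c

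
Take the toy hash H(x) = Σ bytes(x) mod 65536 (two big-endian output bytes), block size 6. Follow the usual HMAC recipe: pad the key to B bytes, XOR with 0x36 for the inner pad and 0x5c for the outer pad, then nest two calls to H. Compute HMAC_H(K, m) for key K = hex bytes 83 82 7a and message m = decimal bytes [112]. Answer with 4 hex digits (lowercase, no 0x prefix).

Key hex bytes 83 82 7a is 3 bytes ≤ B = 6; zero-pad to 6 bytes: K' = 83 82 7a 00 00 00.
K' ⊕ ipad = b5 b4 4c 36 36 36.  K' ⊕ opad = df de 26 5c 5c 5c.
Inner input = (K'⊕ipad) ∥ m = b5 b4 4c 36 36 36 ∥ 70.
Inner hash: sum = 181+180+76+54+54+54+112 = 711 → 02 c7.
Outer input = (K'⊕opad) ∥ inner = df de 26 5c 5c 5c ∥ 02 c7.
Outer hash (tag): sum = 223+222+38+92+92+92+2+199 = 960 → 03 c0.

03c0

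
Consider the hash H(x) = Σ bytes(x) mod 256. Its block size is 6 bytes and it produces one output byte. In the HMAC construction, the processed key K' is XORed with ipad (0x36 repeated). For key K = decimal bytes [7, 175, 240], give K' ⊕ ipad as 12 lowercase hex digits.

3199c6363636

Key decimal bytes [7, 175, 240] = 07 af f0 is 3 bytes ≤ B = 6; zero-pad to 6 bytes: K' = 07 af f0 00 00 00.
XOR each byte with 0x36: 07⊕36=31, af⊕36=99, f0⊕36=c6, 00⊕36=36, 00⊕36=36, 00⊕36=36.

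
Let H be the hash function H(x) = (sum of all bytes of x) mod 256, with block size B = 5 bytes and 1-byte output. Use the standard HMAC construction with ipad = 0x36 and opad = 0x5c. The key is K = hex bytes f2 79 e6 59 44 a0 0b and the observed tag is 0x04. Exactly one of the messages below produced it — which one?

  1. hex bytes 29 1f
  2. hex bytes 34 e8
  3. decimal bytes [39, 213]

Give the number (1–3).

1

Key hex bytes f2 79 e6 59 44 a0 0b is 7 bytes > B = 5, so hash it first: H(key) = 99, then zero-pad to 5 bytes: K' = 99 00 00 00 00.
K' ⊕ ipad = af 36 36 36 36; K' ⊕ opad = c5 5c 5c 5c 5c.
m1: inner = H(af 36 36 36 36 29 1f) = cf; tag = H(c5 5c 5c 5c 5c cf) = 04 ← matches
m2: inner = H(af 36 36 36 36 34 e8) = a3; tag = H(c5 5c 5c 5c 5c a3) = d8
m3: inner = H(af 36 36 36 36 27 d5) = 83; tag = H(c5 5c 5c 5c 5c 83) = b8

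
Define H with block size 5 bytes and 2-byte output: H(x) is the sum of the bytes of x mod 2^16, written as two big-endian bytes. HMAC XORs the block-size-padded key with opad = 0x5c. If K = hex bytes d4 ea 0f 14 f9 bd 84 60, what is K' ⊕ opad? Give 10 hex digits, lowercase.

Key hex bytes d4 ea 0f 14 f9 bd 84 60 is 8 bytes > B = 5, so hash it first: H(key) = 04 7b, then zero-pad to 5 bytes: K' = 04 7b 00 00 00.
XOR each byte with 0x5c: 04⊕5c=58, 7b⊕5c=27, 00⊕5c=5c, 00⊕5c=5c, 00⊕5c=5c.

58275c5c5c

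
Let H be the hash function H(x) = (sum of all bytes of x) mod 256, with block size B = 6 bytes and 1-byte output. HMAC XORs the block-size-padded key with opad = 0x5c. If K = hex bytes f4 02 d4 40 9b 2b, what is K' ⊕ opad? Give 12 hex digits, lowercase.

a85e881cc777

Key hex bytes f4 02 d4 40 9b 2b is exactly B = 6 bytes: K' = f4 02 d4 40 9b 2b.
XOR each byte with 0x5c: f4⊕5c=a8, 02⊕5c=5e, d4⊕5c=88, 40⊕5c=1c, 9b⊕5c=c7, 2b⊕5c=77.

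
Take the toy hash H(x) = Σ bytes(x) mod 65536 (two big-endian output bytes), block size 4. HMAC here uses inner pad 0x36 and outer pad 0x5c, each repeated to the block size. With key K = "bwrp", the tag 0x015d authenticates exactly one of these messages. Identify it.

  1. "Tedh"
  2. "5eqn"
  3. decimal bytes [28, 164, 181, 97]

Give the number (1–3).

2

Key "bwrp" = 62 77 72 70 is exactly B = 4 bytes: K' = 62 77 72 70.
K' ⊕ ipad = 54 41 44 46; K' ⊕ opad = 3e 2b 2e 2c.
m1: inner = H(54 41 44 46 54 65 64 68) = 02 a4; tag = H(3e 2b 2e 2c 02 a4) = 0169
m2: inner = H(54 41 44 46 35 65 71 6e) = 02 98; tag = H(3e 2b 2e 2c 02 98) = 015d ← matches
m3: inner = H(54 41 44 46 1c a4 b5 61) = 02 f5; tag = H(3e 2b 2e 2c 02 f5) = 01ba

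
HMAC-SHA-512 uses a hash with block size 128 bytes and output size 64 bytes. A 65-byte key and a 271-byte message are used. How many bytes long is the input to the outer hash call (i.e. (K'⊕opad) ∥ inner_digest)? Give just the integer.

192

Key is 65 ≤ 128 bytes, zero-padded: |K'| = 128.
Outer input = (K'⊕opad) ∥ H(inner) → 128 + 64 = 192 bytes.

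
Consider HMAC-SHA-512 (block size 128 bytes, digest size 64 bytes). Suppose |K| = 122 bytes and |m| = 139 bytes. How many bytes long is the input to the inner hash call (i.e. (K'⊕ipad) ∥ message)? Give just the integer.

Key is 122 ≤ 128 bytes, zero-padded: |K'| = 128.
Inner input = (K'⊕ipad) ∥ m → 128 + 139 = 267 bytes.

267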